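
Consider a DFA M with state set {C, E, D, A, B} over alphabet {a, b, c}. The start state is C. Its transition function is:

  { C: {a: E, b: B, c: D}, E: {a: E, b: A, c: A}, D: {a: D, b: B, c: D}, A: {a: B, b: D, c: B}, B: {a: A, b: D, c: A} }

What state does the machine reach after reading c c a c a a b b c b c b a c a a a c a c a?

C → D → D → D → D → D → D → B → D → D → B → A → D → D → D → D → D → D → D → D → D → D

D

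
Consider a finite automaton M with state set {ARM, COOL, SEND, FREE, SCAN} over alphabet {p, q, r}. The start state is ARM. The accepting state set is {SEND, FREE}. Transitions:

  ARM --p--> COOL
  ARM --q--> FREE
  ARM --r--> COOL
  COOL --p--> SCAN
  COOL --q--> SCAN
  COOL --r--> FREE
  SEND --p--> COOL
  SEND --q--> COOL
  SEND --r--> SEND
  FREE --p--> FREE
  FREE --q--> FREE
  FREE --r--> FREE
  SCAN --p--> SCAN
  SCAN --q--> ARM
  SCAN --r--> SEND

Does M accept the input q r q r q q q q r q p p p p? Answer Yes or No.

Yes

ARM → FREE → FREE → FREE → FREE → FREE → FREE → FREE → FREE → FREE → FREE → FREE → FREE → FREE → FREE
End state FREE is accepting.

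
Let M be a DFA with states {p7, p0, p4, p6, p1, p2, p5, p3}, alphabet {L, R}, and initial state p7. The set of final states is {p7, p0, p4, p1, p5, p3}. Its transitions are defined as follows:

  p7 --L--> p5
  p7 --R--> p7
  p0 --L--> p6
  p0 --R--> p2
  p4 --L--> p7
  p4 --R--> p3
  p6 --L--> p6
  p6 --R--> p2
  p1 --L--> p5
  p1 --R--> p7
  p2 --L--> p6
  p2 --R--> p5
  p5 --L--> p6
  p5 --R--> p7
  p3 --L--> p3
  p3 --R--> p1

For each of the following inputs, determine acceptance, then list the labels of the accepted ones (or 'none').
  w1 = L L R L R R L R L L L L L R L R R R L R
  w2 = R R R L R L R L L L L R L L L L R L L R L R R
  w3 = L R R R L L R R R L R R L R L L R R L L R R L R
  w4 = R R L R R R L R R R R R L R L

w1:
  start at p7
  read 'L': p7 → p5
  read 'L': p5 → p6
  read 'R': p6 → p2
  read 'L': p2 → p6
  read 'R': p6 → p2
  read 'R': p2 → p5
  read 'L': p5 → p6
  read 'R': p6 → p2
  read 'L': p2 → p6
  read 'L': p6 → p6
  read 'L': p6 → p6
  read 'L': p6 → p6
  read 'L': p6 → p6
  read 'R': p6 → p2
  read 'L': p2 → p6
  read 'R': p6 → p2
  read 'R': p2 → p5
  read 'R': p5 → p7
  read 'L': p7 → p5
  read 'R': p5 → p7
  end p7, accepted
w2:
  start at p7
  read 'R': p7 → p7
  read 'R': p7 → p7
  read 'R': p7 → p7
  read 'L': p7 → p5
  read 'R': p5 → p7
  read 'L': p7 → p5
  read 'R': p5 → p7
  read 'L': p7 → p5
  read 'L': p5 → p6
  read 'L': p6 → p6
  read 'L': p6 → p6
  read 'R': p6 → p2
  read 'L': p2 → p6
  read 'L': p6 → p6
  read 'L': p6 → p6
  read 'L': p6 → p6
  read 'R': p6 → p2
  read 'L': p2 → p6
  read 'L': p6 → p6
  read 'R': p6 → p2
  read 'L': p2 → p6
  read 'R': p6 → p2
  read 'R': p2 → p5
  end p5, accepted
w3:
  start at p7
  read 'L': p7 → p5
  read 'R': p5 → p7
  read 'R': p7 → p7
  read 'R': p7 → p7
  read 'L': p7 → p5
  read 'L': p5 → p6
  read 'R': p6 → p2
  read 'R': p2 → p5
  read 'R': p5 → p7
  read 'L': p7 → p5
  read 'R': p5 → p7
  read 'R': p7 → p7
  read 'L': p7 → p5
  read 'R': p5 → p7
  read 'L': p7 → p5
  read 'L': p5 → p6
  read 'R': p6 → p2
  read 'R': p2 → p5
  read 'L': p5 → p6
  read 'L': p6 → p6
  read 'R': p6 → p2
  read 'R': p2 → p5
  read 'L': p5 → p6
  read 'R': p6 → p2
  end p2, rejected
w4:
  start at p7
  read 'R': p7 → p7
  read 'R': p7 → p7
  read 'L': p7 → p5
  read 'R': p5 → p7
  read 'R': p7 → p7
  read 'R': p7 → p7
  read 'L': p7 → p5
  read 'R': p5 → p7
  read 'R': p7 → p7
  read 'R': p7 → p7
  read 'R': p7 → p7
  read 'R': p7 → p7
  read 'L': p7 → p5
  read 'R': p5 → p7
  read 'L': p7 → p5
  end p5, accepted

w1, w2, w4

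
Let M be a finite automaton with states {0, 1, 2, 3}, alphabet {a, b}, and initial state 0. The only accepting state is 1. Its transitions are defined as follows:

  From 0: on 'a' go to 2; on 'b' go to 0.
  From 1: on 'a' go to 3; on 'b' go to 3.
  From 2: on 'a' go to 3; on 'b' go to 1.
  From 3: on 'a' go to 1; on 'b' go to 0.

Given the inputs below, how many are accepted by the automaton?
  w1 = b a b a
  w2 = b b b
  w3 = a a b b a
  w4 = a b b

0

w1:
  start at 0
  read 'b': 0 → 0
  read 'a': 0 → 2
  read 'b': 2 → 1
  read 'a': 1 → 3
  end 3, rejected
w2:
  start at 0
  read 'b': 0 → 0
  read 'b': 0 → 0
  read 'b': 0 → 0
  end 0, rejected
w3:
  start at 0
  read 'a': 0 → 2
  read 'a': 2 → 3
  read 'b': 3 → 0
  read 'b': 0 → 0
  read 'a': 0 → 2
  end 2, rejected
w4:
  start at 0
  read 'a': 0 → 2
  read 'b': 2 → 1
  read 'b': 1 → 3
  end 3, rejected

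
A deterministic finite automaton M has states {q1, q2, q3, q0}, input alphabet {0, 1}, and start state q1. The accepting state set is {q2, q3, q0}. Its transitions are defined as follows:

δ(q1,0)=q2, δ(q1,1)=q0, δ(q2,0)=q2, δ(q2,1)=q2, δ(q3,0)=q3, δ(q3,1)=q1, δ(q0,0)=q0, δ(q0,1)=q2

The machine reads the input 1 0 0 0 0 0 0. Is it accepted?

start at q1
read '1': q1 → q0
read '0': q0 → q0
read '0': q0 → q0
read '0': q0 → q0
read '0': q0 → q0
read '0': q0 → q0
read '0': q0 → q0
End state q0 is accepting.

Yes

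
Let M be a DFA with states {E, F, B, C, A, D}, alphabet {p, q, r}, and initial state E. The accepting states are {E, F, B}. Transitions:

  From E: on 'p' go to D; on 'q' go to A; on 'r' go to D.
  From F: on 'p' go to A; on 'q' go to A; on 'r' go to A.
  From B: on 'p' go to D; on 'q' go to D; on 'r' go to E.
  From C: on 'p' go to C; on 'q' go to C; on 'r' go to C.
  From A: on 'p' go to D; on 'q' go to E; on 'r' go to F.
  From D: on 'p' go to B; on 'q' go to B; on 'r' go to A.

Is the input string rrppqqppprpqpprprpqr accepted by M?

E → D → A → D → B → D → B → D → B → D → A → D → B → D → B → E → D → A → D → B → E
End state E is accepting.

Yes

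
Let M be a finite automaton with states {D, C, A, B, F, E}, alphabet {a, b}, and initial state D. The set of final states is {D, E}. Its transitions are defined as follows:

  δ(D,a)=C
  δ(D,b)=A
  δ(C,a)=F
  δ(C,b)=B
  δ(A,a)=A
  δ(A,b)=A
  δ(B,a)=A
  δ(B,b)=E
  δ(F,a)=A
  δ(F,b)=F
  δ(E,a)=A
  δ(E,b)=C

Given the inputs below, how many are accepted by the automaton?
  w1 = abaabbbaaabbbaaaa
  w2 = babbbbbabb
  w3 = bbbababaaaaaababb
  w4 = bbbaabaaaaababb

0

w1: D → C → B → A → A → A → A → A → A → A → A → A → A → A → A → A → A → A  → end A, rejected
w2: D → A → A → A → A → A → A → A → A → A → A  → end A, rejected
w3: D → A → A → A → A → A → A → A → A → A → A → A → A → A → A → A → A → A  → end A, rejected
w4: D → A → A → A → A → A → A → A → A → A → A → A → A → A → A → A  → end A, rejected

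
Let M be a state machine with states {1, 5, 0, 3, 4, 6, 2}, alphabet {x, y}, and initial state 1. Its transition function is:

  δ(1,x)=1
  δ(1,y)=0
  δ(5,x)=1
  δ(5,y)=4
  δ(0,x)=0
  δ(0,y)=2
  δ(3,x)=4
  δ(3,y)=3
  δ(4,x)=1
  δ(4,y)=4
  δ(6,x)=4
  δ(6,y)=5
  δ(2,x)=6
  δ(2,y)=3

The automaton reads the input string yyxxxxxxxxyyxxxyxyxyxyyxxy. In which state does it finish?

4

1 → 0 → 2 → 6 → 4 → 1 → 1 → 1 → 1 → 1 → 1 → 0 → 2 → 6 → 4 → 1 → 0 → 0 → 2 → 6 → 5 → 1 → 0 → 2 → 6 → 4 → 4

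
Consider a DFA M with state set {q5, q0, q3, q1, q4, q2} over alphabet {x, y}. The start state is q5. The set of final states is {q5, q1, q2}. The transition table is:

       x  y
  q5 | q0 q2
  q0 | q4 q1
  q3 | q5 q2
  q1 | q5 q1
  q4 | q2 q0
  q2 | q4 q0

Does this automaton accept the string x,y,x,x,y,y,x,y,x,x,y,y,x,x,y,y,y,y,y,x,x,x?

Trace: q5 -x-> q0 -y-> q1 -x-> q5 -x-> q0 -y-> q1 -y-> q1 -x-> q5 -y-> q2 -x-> q4 -x-> q2 -y-> q0 -y-> q1 -x-> q5 -x-> q0 -y-> q1 -y-> q1 -y-> q1 -y-> q1 -y-> q1 -x-> q5 -x-> q0 -x-> q4
End state q4 is not accepting.

No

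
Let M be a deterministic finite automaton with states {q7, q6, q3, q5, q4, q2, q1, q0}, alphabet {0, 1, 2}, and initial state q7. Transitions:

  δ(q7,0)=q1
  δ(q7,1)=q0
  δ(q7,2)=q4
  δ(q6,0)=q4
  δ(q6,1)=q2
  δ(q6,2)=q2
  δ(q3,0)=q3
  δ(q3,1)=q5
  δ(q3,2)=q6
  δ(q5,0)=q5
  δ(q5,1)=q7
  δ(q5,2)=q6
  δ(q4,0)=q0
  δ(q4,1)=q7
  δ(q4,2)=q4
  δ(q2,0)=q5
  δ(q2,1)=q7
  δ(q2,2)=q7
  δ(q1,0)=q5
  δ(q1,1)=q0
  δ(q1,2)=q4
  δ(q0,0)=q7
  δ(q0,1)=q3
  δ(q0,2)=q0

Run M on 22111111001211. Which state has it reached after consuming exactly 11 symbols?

q0

Trace: q7 -2-> q4 -2-> q4 -1-> q7 -1-> q0 -1-> q3 -1-> q5 -1-> q7 -1-> q0 -0-> q7 -0-> q1 -1-> q0
After 11 symbols: q0.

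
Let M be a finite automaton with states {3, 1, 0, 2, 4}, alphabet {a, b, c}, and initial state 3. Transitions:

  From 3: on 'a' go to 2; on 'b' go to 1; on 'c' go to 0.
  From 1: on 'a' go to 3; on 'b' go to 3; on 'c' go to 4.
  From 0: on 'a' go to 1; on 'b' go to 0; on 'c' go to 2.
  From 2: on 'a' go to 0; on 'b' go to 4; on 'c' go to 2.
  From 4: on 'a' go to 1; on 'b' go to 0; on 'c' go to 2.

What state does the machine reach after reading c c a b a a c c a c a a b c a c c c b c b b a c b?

Trace: 3 -c-> 0 -c-> 2 -a-> 0 -b-> 0 -a-> 1 -a-> 3 -c-> 0 -c-> 2 -a-> 0 -c-> 2 -a-> 0 -a-> 1 -b-> 3 -c-> 0 -a-> 1 -c-> 4 -c-> 2 -c-> 2 -b-> 4 -c-> 2 -b-> 4 -b-> 0 -a-> 1 -c-> 4 -b-> 0

0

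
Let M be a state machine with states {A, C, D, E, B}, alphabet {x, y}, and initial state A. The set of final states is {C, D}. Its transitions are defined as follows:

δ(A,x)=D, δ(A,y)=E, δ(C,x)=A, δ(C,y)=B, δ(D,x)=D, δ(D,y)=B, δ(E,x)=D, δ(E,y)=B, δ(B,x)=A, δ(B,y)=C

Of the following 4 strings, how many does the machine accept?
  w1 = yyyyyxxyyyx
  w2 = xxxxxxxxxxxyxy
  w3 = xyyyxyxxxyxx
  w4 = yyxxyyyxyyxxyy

w1: A → E → B → C → B → C → A → D → B → C → B → A  → end A, rejected
w2: A → D → D → D → D → D → D → D → D → D → D → D → B → A → E  → end E, rejected
w3: A → D → B → C → B → A → E → D → D → D → B → A → D  → end D, accepted
w4: A → E → B → A → D → B → C → B → A → E → B → A → D → B → C  → end C, accepted

2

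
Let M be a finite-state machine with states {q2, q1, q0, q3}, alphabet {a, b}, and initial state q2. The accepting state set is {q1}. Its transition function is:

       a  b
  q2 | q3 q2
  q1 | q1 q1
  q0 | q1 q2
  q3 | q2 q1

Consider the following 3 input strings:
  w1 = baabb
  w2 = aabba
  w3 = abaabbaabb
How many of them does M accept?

w1: Trace: q2 -b-> q2 -a-> q3 -a-> q2 -b-> q2 -b-> q2  → end q2, rejected
w2: Trace: q2 -a-> q3 -a-> q2 -b-> q2 -b-> q2 -a-> q3  → end q3, rejected
w3: Trace: q2 -a-> q3 -b-> q1 -a-> q1 -a-> q1 -b-> q1 -b-> q1 -a-> q1 -a-> q1 -b-> q1 -b-> q1  → end q1, accepted

1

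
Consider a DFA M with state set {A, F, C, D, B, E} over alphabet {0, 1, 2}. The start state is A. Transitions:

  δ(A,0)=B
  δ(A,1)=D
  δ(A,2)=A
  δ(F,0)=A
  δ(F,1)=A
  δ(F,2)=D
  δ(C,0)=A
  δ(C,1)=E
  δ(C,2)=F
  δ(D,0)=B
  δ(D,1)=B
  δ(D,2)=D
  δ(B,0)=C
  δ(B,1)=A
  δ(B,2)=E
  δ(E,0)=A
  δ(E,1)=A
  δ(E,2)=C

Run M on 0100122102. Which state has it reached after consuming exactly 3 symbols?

A → B → A → B
After 3 symbols: B.

B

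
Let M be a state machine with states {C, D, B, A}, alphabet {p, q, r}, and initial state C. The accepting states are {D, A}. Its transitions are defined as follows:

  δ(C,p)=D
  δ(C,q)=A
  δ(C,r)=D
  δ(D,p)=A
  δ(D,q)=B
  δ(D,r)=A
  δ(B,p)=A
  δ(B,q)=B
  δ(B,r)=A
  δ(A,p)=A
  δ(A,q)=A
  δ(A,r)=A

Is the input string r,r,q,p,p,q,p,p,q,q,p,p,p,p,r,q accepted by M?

C → D → A → A → A → A → A → A → A → A → A → A → A → A → A → A → A
End state A is accepting.

Yes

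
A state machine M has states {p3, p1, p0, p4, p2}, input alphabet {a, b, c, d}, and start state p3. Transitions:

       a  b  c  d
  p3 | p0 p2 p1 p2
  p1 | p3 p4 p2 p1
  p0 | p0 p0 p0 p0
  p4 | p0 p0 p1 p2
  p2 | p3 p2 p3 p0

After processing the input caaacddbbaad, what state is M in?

p0

p3 → p1 → p3 → p0 → p0 → p0 → p0 → p0 → p0 → p0 → p0 → p0 → p0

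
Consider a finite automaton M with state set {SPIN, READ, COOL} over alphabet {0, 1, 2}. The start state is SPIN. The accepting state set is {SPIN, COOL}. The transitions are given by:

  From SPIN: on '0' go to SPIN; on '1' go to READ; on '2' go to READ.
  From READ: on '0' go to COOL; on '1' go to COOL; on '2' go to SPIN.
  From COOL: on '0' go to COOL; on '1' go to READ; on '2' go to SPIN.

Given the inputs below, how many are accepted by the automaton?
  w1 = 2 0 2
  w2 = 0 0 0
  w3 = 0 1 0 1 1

3

w1: SPIN → READ → COOL → SPIN  → end SPIN, accepted
w2: SPIN → SPIN → SPIN → SPIN  → end SPIN, accepted
w3: SPIN → SPIN → READ → COOL → READ → COOL  → end COOL, accepted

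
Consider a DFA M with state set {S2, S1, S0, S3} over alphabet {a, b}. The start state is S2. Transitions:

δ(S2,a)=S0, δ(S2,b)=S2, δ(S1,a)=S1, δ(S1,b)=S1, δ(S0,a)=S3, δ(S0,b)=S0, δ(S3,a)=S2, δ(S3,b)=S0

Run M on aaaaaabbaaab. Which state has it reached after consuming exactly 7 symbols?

S2

S2 → S0 → S3 → S2 → S0 → S3 → S2 → S2
After 7 symbols: S2.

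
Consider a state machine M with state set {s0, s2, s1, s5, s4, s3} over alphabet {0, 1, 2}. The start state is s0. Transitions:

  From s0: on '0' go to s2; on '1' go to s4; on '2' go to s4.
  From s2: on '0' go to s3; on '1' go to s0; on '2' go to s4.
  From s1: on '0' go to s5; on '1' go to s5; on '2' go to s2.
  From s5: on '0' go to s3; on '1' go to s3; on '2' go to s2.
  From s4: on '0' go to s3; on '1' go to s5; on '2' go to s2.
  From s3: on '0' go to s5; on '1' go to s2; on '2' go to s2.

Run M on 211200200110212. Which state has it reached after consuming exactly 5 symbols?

s0 → s4 → s5 → s3 → s2 → s3
After 5 symbols: s3.

s3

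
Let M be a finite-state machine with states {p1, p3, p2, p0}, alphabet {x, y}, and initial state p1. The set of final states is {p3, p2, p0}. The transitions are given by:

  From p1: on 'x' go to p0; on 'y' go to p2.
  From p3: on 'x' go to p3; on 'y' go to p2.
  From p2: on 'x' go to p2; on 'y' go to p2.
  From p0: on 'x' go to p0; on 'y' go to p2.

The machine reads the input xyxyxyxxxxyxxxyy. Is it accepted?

p1 → p0 → p2 → p2 → p2 → p2 → p2 → p2 → p2 → p2 → p2 → p2 → p2 → p2 → p2 → p2 → p2
End state p2 is accepting.

Yes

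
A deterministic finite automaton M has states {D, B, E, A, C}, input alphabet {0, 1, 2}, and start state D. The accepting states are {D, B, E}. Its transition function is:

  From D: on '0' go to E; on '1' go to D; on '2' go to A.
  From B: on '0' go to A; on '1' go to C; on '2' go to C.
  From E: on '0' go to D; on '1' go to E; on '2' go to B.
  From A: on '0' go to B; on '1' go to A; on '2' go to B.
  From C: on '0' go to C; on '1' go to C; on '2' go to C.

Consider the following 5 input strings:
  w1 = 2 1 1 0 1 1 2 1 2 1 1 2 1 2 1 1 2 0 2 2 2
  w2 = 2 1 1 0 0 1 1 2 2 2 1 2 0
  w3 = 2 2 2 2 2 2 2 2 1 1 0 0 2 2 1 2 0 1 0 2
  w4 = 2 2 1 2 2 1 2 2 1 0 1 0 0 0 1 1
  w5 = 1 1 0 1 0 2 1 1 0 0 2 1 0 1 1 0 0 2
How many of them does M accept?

w1: Trace: D -2-> A -1-> A -1-> A -0-> B -1-> C -1-> C -2-> C -1-> C -2-> C -1-> C -1-> C -2-> C -1-> C -2-> C -1-> C -1-> C -2-> C -0-> C -2-> C -2-> C -2-> C  → end C, rejected
w2: Trace: D -2-> A -1-> A -1-> A -0-> B -0-> A -1-> A -1-> A -2-> B -2-> C -2-> C -1-> C -2-> C -0-> C  → end C, rejected
w3: Trace: D -2-> A -2-> B -2-> C -2-> C -2-> C -2-> C -2-> C -2-> C -1-> C -1-> C -0-> C -0-> C -2-> C -2-> C -1-> C -2-> C -0-> C -1-> C -0-> C -2-> C  → end C, rejected
w4: Trace: D -2-> A -2-> B -1-> C -2-> C -2-> C -1-> C -2-> C -2-> C -1-> C -0-> C -1-> C -0-> C -0-> C -0-> C -1-> C -1-> C  → end C, rejected
w5: Trace: D -1-> D -1-> D -0-> E -1-> E -0-> D -2-> A -1-> A -1-> A -0-> B -0-> A -2-> B -1-> C -0-> C -1-> C -1-> C -0-> C -0-> C -2-> C  → end C, rejected

0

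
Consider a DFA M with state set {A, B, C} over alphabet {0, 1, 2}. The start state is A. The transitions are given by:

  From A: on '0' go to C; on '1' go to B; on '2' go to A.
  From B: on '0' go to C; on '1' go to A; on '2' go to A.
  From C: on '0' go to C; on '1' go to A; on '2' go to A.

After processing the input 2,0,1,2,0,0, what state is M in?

C

Trace: A -2-> A -0-> C -1-> A -2-> A -0-> C -0-> C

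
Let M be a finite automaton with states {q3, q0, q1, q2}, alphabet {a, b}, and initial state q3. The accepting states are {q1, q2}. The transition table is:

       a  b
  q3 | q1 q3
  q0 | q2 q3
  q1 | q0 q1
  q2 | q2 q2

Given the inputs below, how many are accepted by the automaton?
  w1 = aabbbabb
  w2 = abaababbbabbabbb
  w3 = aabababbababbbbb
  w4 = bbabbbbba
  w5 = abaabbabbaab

3

w1: q3 → q1 → q0 → q3 → q3 → q3 → q1 → q1 → q1  → end q1, accepted
w2: q3 → q1 → q1 → q0 → q2 → q2 → q2 → q2 → q2 → q2 → q2 → q2 → q2 → q2 → q2 → q2 → q2  → end q2, accepted
w3: q3 → q1 → q0 → q3 → q1 → q1 → q0 → q3 → q3 → q1 → q1 → q0 → q3 → q3 → q3 → q3 → q3  → end q3, rejected
w4: q3 → q3 → q3 → q1 → q1 → q1 → q1 → q1 → q1 → q0  → end q0, rejected
w5: q3 → q1 → q1 → q0 → q2 → q2 → q2 → q2 → q2 → q2 → q2 → q2 → q2  → end q2, accepted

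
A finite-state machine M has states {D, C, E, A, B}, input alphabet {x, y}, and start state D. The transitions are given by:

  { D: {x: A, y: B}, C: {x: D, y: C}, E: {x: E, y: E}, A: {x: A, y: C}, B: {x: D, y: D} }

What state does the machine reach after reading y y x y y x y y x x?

D → B → D → A → C → C → D → B → D → A → A

A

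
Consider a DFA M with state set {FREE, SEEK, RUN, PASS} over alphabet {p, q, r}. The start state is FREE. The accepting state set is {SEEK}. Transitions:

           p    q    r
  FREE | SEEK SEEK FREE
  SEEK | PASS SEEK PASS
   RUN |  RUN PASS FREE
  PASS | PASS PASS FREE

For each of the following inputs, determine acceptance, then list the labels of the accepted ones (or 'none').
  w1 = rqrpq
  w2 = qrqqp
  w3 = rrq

w1: FREE → FREE → SEEK → PASS → PASS → PASS  → end PASS, rejected
w2: FREE → SEEK → PASS → PASS → PASS → PASS  → end PASS, rejected
w3: FREE → FREE → FREE → SEEK  → end SEEK, accepted

w3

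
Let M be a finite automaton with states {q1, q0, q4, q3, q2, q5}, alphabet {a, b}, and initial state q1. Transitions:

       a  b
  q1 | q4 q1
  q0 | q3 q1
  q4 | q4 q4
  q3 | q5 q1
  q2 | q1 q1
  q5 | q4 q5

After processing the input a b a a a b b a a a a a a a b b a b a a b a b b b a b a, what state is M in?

q4

Trace: q1 -a-> q4 -b-> q4 -a-> q4 -a-> q4 -a-> q4 -b-> q4 -b-> q4 -a-> q4 -a-> q4 -a-> q4 -a-> q4 -a-> q4 -a-> q4 -a-> q4 -b-> q4 -b-> q4 -a-> q4 -b-> q4 -a-> q4 -a-> q4 -b-> q4 -a-> q4 -b-> q4 -b-> q4 -b-> q4 -a-> q4 -b-> q4 -a-> q4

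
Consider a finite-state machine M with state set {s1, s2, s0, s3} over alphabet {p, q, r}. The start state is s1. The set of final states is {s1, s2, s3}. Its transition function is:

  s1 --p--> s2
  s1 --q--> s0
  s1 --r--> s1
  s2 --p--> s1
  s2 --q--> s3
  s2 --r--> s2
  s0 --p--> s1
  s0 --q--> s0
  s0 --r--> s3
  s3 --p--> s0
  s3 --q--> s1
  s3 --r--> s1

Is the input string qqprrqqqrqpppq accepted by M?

s1 → s0 → s0 → s1 → s1 → s1 → s0 → s0 → s0 → s3 → s1 → s2 → s1 → s2 → s3
End state s3 is accepting.

Yes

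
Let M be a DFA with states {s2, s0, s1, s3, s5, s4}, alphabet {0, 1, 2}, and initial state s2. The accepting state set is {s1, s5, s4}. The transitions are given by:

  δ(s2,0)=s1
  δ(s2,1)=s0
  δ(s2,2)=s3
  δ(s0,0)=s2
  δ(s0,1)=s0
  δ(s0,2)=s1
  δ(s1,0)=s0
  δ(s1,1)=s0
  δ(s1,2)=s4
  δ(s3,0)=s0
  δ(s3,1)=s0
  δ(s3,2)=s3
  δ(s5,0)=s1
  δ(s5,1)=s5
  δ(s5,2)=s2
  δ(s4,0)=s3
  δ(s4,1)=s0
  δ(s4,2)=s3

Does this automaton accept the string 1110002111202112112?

Trace: s2 -1-> s0 -1-> s0 -1-> s0 -0-> s2 -0-> s1 -0-> s0 -2-> s1 -1-> s0 -1-> s0 -1-> s0 -2-> s1 -0-> s0 -2-> s1 -1-> s0 -1-> s0 -2-> s1 -1-> s0 -1-> s0 -2-> s1
End state s1 is accepting.

Yes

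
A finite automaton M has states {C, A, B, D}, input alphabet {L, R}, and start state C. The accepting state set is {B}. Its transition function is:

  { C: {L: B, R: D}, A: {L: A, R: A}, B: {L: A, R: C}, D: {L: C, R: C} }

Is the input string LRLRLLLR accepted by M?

No

start at C
read 'L': C → B
read 'R': B → C
read 'L': C → B
read 'R': B → C
read 'L': C → B
read 'L': B → A
read 'L': A → A
read 'R': A → A
End state A is not accepting.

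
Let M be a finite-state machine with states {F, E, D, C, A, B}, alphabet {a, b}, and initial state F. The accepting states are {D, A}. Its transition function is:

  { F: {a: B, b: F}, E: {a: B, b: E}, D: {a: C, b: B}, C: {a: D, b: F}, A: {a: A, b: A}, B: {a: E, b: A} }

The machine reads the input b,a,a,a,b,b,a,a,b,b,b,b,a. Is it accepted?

Yes

Trace: F -b-> F -a-> B -a-> E -a-> B -b-> A -b-> A -a-> A -a-> A -b-> A -b-> A -b-> A -b-> A -a-> A
End state A is accepting.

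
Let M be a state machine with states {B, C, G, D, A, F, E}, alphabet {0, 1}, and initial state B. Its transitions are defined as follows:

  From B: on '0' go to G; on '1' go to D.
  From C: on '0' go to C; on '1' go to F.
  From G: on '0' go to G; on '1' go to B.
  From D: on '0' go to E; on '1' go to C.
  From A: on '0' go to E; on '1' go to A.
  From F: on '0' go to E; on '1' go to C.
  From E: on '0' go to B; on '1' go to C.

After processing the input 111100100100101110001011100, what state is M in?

Trace: B -1-> D -1-> C -1-> F -1-> C -0-> C -0-> C -1-> F -0-> E -0-> B -1-> D -0-> E -0-> B -1-> D -0-> E -1-> C -1-> F -1-> C -0-> C -0-> C -0-> C -1-> F -0-> E -1-> C -1-> F -1-> C -0-> C -0-> C

C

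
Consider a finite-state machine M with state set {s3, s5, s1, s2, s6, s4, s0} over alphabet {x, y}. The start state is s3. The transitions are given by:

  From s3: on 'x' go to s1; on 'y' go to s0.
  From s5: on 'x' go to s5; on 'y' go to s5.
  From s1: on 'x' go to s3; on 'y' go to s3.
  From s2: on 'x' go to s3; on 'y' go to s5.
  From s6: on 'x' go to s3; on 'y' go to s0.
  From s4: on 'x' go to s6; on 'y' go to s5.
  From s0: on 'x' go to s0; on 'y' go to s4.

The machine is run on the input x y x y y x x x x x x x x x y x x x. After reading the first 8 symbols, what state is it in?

s3 → s1 → s3 → s1 → s3 → s0 → s0 → s0 → s0
After 8 symbols: s0.

s0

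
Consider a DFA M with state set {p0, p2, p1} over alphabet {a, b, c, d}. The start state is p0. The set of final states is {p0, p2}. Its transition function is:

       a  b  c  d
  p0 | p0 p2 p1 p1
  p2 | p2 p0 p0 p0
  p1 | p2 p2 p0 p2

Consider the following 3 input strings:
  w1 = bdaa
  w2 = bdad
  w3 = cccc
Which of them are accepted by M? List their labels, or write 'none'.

w1: p0 → p2 → p0 → p0 → p0  → end p0, accepted
w2: p0 → p2 → p0 → p0 → p1  → end p1, rejected
w3: p0 → p1 → p0 → p1 → p0  → end p0, accepted

w1, w3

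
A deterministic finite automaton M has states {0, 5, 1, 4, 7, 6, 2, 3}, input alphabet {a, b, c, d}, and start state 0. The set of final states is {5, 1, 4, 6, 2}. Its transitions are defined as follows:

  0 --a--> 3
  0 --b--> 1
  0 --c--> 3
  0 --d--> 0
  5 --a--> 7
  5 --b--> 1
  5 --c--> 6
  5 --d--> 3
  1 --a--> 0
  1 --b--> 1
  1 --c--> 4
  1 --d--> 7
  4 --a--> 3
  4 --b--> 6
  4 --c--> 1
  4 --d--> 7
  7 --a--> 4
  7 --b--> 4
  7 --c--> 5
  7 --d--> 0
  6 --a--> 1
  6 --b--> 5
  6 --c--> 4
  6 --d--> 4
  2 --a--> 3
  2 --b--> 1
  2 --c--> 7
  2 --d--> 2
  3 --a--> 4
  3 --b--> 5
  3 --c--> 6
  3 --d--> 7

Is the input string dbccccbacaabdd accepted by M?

No

0 → 0 → 1 → 4 → 1 → 4 → 1 → 1 → 0 → 3 → 4 → 3 → 5 → 3 → 7
End state 7 is not accepting.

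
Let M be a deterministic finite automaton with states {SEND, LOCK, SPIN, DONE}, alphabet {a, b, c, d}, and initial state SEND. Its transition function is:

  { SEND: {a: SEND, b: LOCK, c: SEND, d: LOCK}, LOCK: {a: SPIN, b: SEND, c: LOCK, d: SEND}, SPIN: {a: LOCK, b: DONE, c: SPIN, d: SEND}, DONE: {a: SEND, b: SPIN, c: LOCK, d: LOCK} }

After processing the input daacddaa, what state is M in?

SEND → LOCK → SPIN → LOCK → LOCK → SEND → LOCK → SPIN → LOCK

LOCK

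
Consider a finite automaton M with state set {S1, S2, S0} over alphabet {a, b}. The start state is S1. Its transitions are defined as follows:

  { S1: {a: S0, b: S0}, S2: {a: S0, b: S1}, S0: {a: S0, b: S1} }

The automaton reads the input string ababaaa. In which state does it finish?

S0

S1 → S0 → S1 → S0 → S1 → S0 → S0 → S0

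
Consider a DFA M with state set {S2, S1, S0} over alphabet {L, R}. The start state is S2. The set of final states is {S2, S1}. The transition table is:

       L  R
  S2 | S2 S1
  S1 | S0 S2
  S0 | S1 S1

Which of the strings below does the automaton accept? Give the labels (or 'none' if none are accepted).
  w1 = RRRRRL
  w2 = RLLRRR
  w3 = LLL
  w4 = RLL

w2, w3, w4

w1: Trace: S2 -R-> S1 -R-> S2 -R-> S1 -R-> S2 -R-> S1 -L-> S0  → end S0, rejected
w2: Trace: S2 -R-> S1 -L-> S0 -L-> S1 -R-> S2 -R-> S1 -R-> S2  → end S2, accepted
w3: Trace: S2 -L-> S2 -L-> S2 -L-> S2  → end S2, accepted
w4: Trace: S2 -R-> S1 -L-> S0 -L-> S1  → end S1, accepted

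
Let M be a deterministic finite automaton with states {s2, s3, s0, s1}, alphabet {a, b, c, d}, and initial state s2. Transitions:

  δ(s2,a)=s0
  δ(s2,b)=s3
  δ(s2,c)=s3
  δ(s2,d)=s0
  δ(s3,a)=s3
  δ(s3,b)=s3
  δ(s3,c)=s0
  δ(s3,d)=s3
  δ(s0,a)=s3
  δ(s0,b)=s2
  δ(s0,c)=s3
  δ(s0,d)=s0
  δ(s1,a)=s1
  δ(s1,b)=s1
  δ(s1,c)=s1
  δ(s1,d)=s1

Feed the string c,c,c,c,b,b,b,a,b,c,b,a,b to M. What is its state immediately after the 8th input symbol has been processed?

s3

s2 → s3 → s0 → s3 → s0 → s2 → s3 → s3 → s3
After 8 symbols: s3.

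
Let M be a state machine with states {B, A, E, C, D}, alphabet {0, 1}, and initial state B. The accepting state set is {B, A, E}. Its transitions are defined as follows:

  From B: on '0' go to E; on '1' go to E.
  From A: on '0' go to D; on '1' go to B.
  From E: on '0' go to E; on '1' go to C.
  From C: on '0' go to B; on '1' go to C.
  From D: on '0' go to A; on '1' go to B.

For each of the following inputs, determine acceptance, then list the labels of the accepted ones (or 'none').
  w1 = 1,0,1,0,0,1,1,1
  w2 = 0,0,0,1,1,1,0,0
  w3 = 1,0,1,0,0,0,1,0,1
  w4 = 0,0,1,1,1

w1: B → E → E → C → B → E → C → C → C  → end C, rejected
w2: B → E → E → E → C → C → C → B → E  → end E, accepted
w3: B → E → E → C → B → E → E → C → B → E  → end E, accepted
w4: B → E → E → C → C → C  → end C, rejected

w2, w3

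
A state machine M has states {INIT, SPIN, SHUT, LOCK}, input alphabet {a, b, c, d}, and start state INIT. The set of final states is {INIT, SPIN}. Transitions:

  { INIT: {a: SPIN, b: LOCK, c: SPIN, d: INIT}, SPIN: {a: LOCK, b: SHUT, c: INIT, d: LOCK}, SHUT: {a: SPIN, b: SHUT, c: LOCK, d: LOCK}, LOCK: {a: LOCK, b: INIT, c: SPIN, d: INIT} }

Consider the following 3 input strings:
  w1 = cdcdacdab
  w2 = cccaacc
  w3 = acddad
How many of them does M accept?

w1:
  start at INIT
  read 'c': INIT → SPIN
  read 'd': SPIN → LOCK
  read 'c': LOCK → SPIN
  read 'd': SPIN → LOCK
  read 'a': LOCK → LOCK
  read 'c': LOCK → SPIN
  read 'd': SPIN → LOCK
  read 'a': LOCK → LOCK
  read 'b': LOCK → INIT
  end INIT, accepted
w2:
  start at INIT
  read 'c': INIT → SPIN
  read 'c': SPIN → INIT
  read 'c': INIT → SPIN
  read 'a': SPIN → LOCK
  read 'a': LOCK → LOCK
  read 'c': LOCK → SPIN
  read 'c': SPIN → INIT
  end INIT, accepted
w3:
  start at INIT
  read 'a': INIT → SPIN
  read 'c': SPIN → INIT
  read 'd': INIT → INIT
  read 'd': INIT → INIT
  read 'a': INIT → SPIN
  read 'd': SPIN → LOCK
  end LOCK, rejected

2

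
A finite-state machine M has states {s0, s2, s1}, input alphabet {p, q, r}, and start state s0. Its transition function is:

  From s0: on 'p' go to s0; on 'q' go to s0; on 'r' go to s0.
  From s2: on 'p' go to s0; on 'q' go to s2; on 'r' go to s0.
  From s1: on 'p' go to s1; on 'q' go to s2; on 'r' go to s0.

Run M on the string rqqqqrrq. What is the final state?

s0

start at s0
read 'r': s0 → s0
read 'q': s0 → s0
read 'q': s0 → s0
read 'q': s0 → s0
read 'q': s0 → s0
read 'r': s0 → s0
read 'r': s0 → s0
read 'q': s0 → s0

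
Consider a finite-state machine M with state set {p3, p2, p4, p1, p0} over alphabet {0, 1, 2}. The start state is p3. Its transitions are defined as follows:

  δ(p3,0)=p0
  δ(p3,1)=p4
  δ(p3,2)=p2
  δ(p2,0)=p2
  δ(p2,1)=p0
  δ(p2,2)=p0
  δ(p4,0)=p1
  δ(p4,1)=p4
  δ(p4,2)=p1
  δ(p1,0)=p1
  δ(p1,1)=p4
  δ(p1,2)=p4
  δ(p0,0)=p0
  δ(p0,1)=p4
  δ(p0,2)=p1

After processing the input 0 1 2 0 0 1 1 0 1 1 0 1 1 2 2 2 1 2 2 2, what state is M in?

p1

Trace: p3 -0-> p0 -1-> p4 -2-> p1 -0-> p1 -0-> p1 -1-> p4 -1-> p4 -0-> p1 -1-> p4 -1-> p4 -0-> p1 -1-> p4 -1-> p4 -2-> p1 -2-> p4 -2-> p1 -1-> p4 -2-> p1 -2-> p4 -2-> p1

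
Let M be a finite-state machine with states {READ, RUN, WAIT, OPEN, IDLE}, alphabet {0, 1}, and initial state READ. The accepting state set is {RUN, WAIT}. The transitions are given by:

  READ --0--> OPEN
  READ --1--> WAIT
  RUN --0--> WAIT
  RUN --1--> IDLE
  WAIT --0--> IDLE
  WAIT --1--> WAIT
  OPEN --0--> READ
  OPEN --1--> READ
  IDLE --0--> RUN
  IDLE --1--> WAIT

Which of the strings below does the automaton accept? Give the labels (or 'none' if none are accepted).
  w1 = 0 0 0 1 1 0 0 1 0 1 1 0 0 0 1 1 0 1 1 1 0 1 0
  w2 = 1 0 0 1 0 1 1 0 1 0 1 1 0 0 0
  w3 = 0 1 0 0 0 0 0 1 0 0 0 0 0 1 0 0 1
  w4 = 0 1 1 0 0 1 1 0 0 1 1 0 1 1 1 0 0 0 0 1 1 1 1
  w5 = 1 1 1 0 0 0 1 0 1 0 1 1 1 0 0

w1: READ → OPEN → READ → OPEN → READ → WAIT → IDLE → RUN → IDLE → RUN → IDLE → WAIT → IDLE → RUN → WAIT → WAIT → WAIT → IDLE → WAIT → WAIT → WAIT → IDLE → WAIT → IDLE  → end IDLE, rejected
w2: READ → WAIT → IDLE → RUN → IDLE → RUN → IDLE → WAIT → IDLE → WAIT → IDLE → WAIT → WAIT → IDLE → RUN → WAIT  → end WAIT, accepted
w3: READ → OPEN → READ → OPEN → READ → OPEN → READ → OPEN → READ → OPEN → READ → OPEN → READ → OPEN → READ → OPEN → READ → WAIT  → end WAIT, accepted
w4: READ → OPEN → READ → WAIT → IDLE → RUN → IDLE → WAIT → IDLE → RUN → IDLE → WAIT → IDLE → WAIT → WAIT → WAIT → IDLE → RUN → WAIT → IDLE → WAIT → WAIT → WAIT → WAIT  → end WAIT, accepted
w5: READ → WAIT → WAIT → WAIT → IDLE → RUN → WAIT → WAIT → IDLE → WAIT → IDLE → WAIT → WAIT → WAIT → IDLE → RUN  → end RUN, accepted

w2, w3, w4, w5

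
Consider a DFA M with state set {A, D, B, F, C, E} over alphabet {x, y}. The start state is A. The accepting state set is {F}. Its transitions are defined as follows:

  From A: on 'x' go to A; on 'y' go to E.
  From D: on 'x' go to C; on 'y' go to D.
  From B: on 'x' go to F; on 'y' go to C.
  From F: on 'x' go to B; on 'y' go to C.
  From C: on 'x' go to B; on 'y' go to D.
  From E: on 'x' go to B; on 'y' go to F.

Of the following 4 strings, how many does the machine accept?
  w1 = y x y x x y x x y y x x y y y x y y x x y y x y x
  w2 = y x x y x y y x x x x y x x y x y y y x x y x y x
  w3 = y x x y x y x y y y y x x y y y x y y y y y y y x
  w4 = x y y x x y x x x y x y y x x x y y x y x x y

0

w1: Trace: A -y-> E -x-> B -y-> C -x-> B -x-> F -y-> C -x-> B -x-> F -y-> C -y-> D -x-> C -x-> B -y-> C -y-> D -y-> D -x-> C -y-> D -y-> D -x-> C -x-> B -y-> C -y-> D -x-> C -y-> D -x-> C  → end C, rejected
w2: Trace: A -y-> E -x-> B -x-> F -y-> C -x-> B -y-> C -y-> D -x-> C -x-> B -x-> F -x-> B -y-> C -x-> B -x-> F -y-> C -x-> B -y-> C -y-> D -y-> D -x-> C -x-> B -y-> C -x-> B -y-> C -x-> B  → end B, rejected
w3: Trace: A -y-> E -x-> B -x-> F -y-> C -x-> B -y-> C -x-> B -y-> C -y-> D -y-> D -y-> D -x-> C -x-> B -y-> C -y-> D -y-> D -x-> C -y-> D -y-> D -y-> D -y-> D -y-> D -y-> D -y-> D -x-> C  → end C, rejected
w4: Trace: A -x-> A -y-> E -y-> F -x-> B -x-> F -y-> C -x-> B -x-> F -x-> B -y-> C -x-> B -y-> C -y-> D -x-> C -x-> B -x-> F -y-> C -y-> D -x-> C -y-> D -x-> C -x-> B -y-> C  → end C, rejected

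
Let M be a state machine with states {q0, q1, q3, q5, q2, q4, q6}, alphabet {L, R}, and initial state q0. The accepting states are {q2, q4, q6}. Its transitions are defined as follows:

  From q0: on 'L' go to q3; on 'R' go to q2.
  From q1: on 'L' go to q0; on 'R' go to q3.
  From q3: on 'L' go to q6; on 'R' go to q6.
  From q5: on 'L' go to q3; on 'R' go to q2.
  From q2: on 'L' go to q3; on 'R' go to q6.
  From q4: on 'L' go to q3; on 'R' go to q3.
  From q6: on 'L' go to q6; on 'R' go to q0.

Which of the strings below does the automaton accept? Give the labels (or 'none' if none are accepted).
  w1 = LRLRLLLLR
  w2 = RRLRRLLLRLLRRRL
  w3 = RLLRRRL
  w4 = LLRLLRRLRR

w1:
  start at q0
  read 'L': q0 → q3
  read 'R': q3 → q6
  read 'L': q6 → q6
  read 'R': q6 → q0
  read 'L': q0 → q3
  read 'L': q3 → q6
  read 'L': q6 → q6
  read 'L': q6 → q6
  read 'R': q6 → q0
  end q0, rejected
w2:
  start at q0
  read 'R': q0 → q2
  read 'R': q2 → q6
  read 'L': q6 → q6
  read 'R': q6 → q0
  read 'R': q0 → q2
  read 'L': q2 → q3
  read 'L': q3 → q6
  read 'L': q6 → q6
  read 'R': q6 → q0
  read 'L': q0 → q3
  read 'L': q3 → q6
  read 'R': q6 → q0
  read 'R': q0 → q2
  read 'R': q2 → q6
  read 'L': q6 → q6
  end q6, accepted
w3:
  start at q0
  read 'R': q0 → q2
  read 'L': q2 → q3
  read 'L': q3 → q6
  read 'R': q6 → q0
  read 'R': q0 → q2
  read 'R': q2 → q6
  read 'L': q6 → q6
  end q6, accepted
w4:
  start at q0
  read 'L': q0 → q3
  read 'L': q3 → q6
  read 'R': q6 → q0
  read 'L': q0 → q3
  read 'L': q3 → q6
  read 'R': q6 → q0
  read 'R': q0 → q2
  read 'L': q2 → q3
  read 'R': q3 → q6
  read 'R': q6 → q0
  end q0, rejected

w2, w3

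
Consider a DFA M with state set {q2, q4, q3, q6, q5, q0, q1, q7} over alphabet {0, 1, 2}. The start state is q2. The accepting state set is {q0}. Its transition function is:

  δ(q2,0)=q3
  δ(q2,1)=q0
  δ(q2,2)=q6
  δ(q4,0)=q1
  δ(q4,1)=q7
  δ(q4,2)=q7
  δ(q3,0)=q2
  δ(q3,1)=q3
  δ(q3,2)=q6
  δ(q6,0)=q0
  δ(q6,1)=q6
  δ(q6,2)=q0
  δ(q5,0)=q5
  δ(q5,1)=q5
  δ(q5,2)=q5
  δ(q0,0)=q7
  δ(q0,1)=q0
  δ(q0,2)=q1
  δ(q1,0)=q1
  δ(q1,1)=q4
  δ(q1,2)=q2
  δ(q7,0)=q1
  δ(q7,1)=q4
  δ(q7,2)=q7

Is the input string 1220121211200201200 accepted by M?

start at q2
read '1': q2 → q0
read '2': q0 → q1
read '2': q1 → q2
read '0': q2 → q3
read '1': q3 → q3
read '2': q3 → q6
read '1': q6 → q6
read '2': q6 → q0
read '1': q0 → q0
read '1': q0 → q0
read '2': q0 → q1
read '0': q1 → q1
read '0': q1 → q1
read '2': q1 → q2
read '0': q2 → q3
read '1': q3 → q3
read '2': q3 → q6
read '0': q6 → q0
read '0': q0 → q7
End state q7 is not accepting.

No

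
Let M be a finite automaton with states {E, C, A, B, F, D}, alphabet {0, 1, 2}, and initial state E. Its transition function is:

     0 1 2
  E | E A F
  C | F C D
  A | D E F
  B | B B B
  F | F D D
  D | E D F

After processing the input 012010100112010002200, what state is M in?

E → E → A → F → F → D → E → A → D → E → A → E → F → F → D → E → E → E → F → D → E → E

E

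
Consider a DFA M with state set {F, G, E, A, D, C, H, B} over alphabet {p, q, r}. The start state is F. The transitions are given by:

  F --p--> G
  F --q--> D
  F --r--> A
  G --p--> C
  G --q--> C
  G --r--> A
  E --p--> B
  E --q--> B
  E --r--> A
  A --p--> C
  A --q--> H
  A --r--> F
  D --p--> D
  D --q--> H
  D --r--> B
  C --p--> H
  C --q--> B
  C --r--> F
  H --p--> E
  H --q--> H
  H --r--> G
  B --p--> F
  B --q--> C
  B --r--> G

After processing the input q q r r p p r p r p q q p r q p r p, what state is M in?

Trace: F -q-> D -q-> H -r-> G -r-> A -p-> C -p-> H -r-> G -p-> C -r-> F -p-> G -q-> C -q-> B -p-> F -r-> A -q-> H -p-> E -r-> A -p-> C

C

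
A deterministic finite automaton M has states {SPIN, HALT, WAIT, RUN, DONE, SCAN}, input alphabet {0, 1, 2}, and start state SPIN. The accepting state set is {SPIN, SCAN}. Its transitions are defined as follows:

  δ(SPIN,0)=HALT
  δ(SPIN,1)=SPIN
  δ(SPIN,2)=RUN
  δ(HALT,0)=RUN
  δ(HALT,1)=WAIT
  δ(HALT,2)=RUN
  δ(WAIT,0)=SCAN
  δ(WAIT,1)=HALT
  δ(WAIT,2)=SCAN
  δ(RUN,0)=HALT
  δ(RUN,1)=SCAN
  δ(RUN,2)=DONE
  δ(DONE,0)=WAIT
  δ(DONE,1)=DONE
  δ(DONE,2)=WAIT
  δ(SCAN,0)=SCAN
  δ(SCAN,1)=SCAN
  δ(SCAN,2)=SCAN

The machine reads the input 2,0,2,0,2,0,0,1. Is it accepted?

Yes

SPIN → RUN → HALT → RUN → HALT → RUN → HALT → RUN → SCAN
End state SCAN is accepting.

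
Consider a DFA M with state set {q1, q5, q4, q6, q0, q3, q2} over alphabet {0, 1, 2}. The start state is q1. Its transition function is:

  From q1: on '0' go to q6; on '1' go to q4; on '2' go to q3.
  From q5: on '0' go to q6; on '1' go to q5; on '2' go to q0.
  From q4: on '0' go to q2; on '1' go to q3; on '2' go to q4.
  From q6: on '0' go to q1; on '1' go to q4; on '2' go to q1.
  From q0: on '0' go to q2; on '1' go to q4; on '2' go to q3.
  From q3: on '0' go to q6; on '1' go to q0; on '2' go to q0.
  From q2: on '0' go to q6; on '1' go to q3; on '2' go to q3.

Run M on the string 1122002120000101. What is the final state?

Trace: q1 -1-> q4 -1-> q3 -2-> q0 -2-> q3 -0-> q6 -0-> q1 -2-> q3 -1-> q0 -2-> q3 -0-> q6 -0-> q1 -0-> q6 -0-> q1 -1-> q4 -0-> q2 -1-> q3

q3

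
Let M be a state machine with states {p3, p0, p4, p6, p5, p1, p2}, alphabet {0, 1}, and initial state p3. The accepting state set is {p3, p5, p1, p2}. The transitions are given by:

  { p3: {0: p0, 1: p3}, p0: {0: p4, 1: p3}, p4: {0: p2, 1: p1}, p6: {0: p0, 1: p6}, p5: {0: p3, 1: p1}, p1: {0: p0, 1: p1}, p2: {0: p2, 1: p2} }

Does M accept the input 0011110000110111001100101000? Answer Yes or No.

Yes

Trace: p3 -0-> p0 -0-> p4 -1-> p1 -1-> p1 -1-> p1 -1-> p1 -0-> p0 -0-> p4 -0-> p2 -0-> p2 -1-> p2 -1-> p2 -0-> p2 -1-> p2 -1-> p2 -1-> p2 -0-> p2 -0-> p2 -1-> p2 -1-> p2 -0-> p2 -0-> p2 -1-> p2 -0-> p2 -1-> p2 -0-> p2 -0-> p2 -0-> p2
End state p2 is accepting.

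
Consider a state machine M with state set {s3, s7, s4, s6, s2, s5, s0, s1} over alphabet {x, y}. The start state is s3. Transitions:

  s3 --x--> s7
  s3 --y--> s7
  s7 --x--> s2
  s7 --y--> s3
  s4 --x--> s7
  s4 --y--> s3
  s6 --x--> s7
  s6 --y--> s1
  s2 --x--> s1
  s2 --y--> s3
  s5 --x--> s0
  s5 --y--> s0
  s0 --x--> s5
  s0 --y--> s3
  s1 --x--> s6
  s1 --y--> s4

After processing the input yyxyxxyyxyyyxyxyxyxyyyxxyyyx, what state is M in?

s3 → s7 → s3 → s7 → s3 → s7 → s2 → s3 → s7 → s2 → s3 → s7 → s3 → s7 → s3 → s7 → s3 → s7 → s3 → s7 → s3 → s7 → s3 → s7 → s2 → s3 → s7 → s3 → s7

s7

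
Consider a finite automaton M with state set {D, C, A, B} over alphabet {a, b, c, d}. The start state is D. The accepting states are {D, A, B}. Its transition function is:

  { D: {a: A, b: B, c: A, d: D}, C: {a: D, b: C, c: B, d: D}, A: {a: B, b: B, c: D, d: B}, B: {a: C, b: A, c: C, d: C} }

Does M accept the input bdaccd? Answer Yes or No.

start at D
read 'b': D → B
read 'd': B → C
read 'a': C → D
read 'c': D → A
read 'c': A → D
read 'd': D → D
End state D is accepting.

Yes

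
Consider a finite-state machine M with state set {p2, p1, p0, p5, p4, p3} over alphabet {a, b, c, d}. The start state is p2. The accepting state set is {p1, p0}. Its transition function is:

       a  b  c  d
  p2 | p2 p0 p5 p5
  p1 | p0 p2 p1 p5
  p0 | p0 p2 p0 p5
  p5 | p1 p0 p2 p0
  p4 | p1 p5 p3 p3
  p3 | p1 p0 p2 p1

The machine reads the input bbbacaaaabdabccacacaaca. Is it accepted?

Yes

p2 → p0 → p2 → p0 → p0 → p0 → p0 → p0 → p0 → p0 → p2 → p5 → p1 → p2 → p5 → p2 → p2 → p5 → p1 → p1 → p0 → p0 → p0 → p0
End state p0 is accepting.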